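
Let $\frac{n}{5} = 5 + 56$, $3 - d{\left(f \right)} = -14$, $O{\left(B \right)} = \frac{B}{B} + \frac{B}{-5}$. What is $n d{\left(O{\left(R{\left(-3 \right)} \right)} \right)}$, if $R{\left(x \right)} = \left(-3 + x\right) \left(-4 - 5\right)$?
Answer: $5185$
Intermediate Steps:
$R{\left(x \right)} = 27 - 9 x$ ($R{\left(x \right)} = \left(-3 + x\right) \left(-9\right) = 27 - 9 x$)
$O{\left(B \right)} = 1 - \frac{B}{5}$ ($O{\left(B \right)} = 1 + B \left(- \frac{1}{5}\right) = 1 - \frac{B}{5}$)
$d{\left(f \right)} = 17$ ($d{\left(f \right)} = 3 - -14 = 3 + 14 = 17$)
$n = 305$ ($n = 5 \left(5 + 56\right) = 5 \cdot 61 = 305$)
$n d{\left(O{\left(R{\left(-3 \right)} \right)} \right)} = 305 \cdot 17 = 5185$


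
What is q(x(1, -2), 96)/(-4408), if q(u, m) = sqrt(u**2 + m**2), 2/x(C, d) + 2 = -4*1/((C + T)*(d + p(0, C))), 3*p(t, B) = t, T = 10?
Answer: -sqrt(921721)/44080 ≈ -0.021780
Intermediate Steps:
p(t, B) = t/3
x(C, d) = 2/(-2 - 4/(d*(10 + C))) (x(C, d) = 2/(-2 - 4*1/((C + 10)*(d + (1/3)*0))) = 2/(-2 - 4*1/((10 + C)*(d + 0))) = 2/(-2 - 4*1/(d*(10 + C))) = 2/(-2 - 4/(d*(10 + C))))
q(u, m) = sqrt(m**2 + u**2)
q(x(1, -2), 96)/(-4408) = sqrt(96**2 + (-2*(-10 - 1*1)/(2 + 10*(-2) + 1*(-2)))**2)/(-4408) = sqrt(9216 + (-2*(-10 - 1)/(2 - 20 - 2))**2)*(-1/4408) = sqrt(9216 + (-2*(-11)/(-20))**2)*(-1/4408) = sqrt(9216 + (-2*(-1/20)*(-11))**2)*(-1/4408) = sqrt(9216 + (-11/10)**2)*(-1/4408) = sqrt(9216 + 121/100)*(-1/4408) = sqrt(921721/100)*(-1/4408) = (sqrt(921721)/10)*(-1/4408) = -sqrt(921721)/44080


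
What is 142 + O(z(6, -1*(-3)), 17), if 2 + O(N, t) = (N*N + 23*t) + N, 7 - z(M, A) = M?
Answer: 533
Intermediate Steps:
z(M, A) = 7 - M
O(N, t) = -2 + N + N² + 23*t (O(N, t) = -2 + ((N*N + 23*t) + N) = -2 + ((N² + 23*t) + N) = -2 + (N + N² + 23*t) = -2 + N + N² + 23*t)
142 + O(z(6, -1*(-3)), 17) = 142 + (-2 + (7 - 1*6) + (7 - 1*6)² + 23*17) = 142 + (-2 + (7 - 6) + (7 - 6)² + 391) = 142 + (-2 + 1 + 1² + 391) = 142 + (-2 + 1 + 1 + 391) = 142 + 391 = 533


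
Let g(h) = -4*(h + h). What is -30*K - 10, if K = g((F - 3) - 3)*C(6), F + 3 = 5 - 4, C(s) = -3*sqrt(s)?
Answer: -10 + 5760*sqrt(6) ≈ 14099.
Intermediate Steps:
F = -2 (F = -3 + (5 - 4) = -3 + 1 = -2)
g(h) = -8*h
K = -192*sqrt(6) (K = (-8*((-2 - 3) - 3))*(-3*sqrt(6)) = (-8*(-5 - 3))*(-3*sqrt(6)) = (-8*(-8))*(-3*sqrt(6)) = 64*(-3*sqrt(6)) = -192*sqrt(6) ≈ -470.30)
-30*K - 10 = -(-5760)*sqrt(6) - 10 = 5760*sqrt(6) - 10 = -10 + 5760*sqrt(6)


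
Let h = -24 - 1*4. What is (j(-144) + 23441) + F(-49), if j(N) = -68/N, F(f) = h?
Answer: 842885/36 ≈ 23413.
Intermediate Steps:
h = -28 (h = -24 - 4 = -28)
F(f) = -28
(j(-144) + 23441) + F(-49) = (-68/(-144) + 23441) - 28 = (-68*(-1/144) + 23441) - 28 = (17/36 + 23441) - 28 = 843893/36 - 28 = 842885/36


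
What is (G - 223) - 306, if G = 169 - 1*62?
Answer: -422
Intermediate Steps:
G = 107 (G = 169 - 62 = 107)
(G - 223) - 306 = (107 - 223) - 306 = -116 - 306 = -422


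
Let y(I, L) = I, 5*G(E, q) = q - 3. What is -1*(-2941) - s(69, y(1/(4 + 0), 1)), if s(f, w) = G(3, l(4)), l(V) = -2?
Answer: 2942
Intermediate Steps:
G(E, q) = -⅗ + q/5 (G(E, q) = (q - 3)/5 = (-3 + q)/5 = -⅗ + q/5)
s(f, w) = -1 (s(f, w) = -⅗ + (⅕)*(-2) = -⅗ - ⅖ = -1)
-1*(-2941) - s(69, y(1/(4 + 0), 1)) = -1*(-2941) - 1*(-1) = 2941 + 1 = 2942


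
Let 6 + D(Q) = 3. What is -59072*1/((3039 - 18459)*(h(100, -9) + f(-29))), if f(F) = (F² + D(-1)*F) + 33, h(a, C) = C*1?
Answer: 1846/458745 ≈ 0.0040240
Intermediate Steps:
D(Q) = -3 (D(Q) = -6 + 3 = -3)
h(a, C) = C
f(F) = 33 + F² - 3*F (f(F) = (F² - 3*F) + 33 = 33 + F² - 3*F)
-59072*1/((3039 - 18459)*(h(100, -9) + f(-29))) = -59072*1/((-9 + (33 + (-29)² - 3*(-29)))*(3039 - 18459)) = -59072*(-1/(15420*(-9 + (33 + 841 + 87)))) = -59072*(-1/(15420*(-9 + 961))) = -59072/((-15420*952)) = -59072/(-14679840) = -59072*(-1/14679840) = 1846/458745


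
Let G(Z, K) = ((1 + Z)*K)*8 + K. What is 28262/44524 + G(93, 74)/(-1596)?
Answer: -50747087/1480423 ≈ -34.279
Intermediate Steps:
G(Z, K) = K + 8*K*(1 + Z) (G(Z, K) = (K*(1 + Z))*8 + K = 8*K*(1 + Z) + K = K + 8*K*(1 + Z))
28262/44524 + G(93, 74)/(-1596) = 28262/44524 + (74*(9 + 8*93))/(-1596) = 28262*(1/44524) + (74*(9 + 744))*(-1/1596) = 14131/22262 + (74*753)*(-1/1596) = 14131/22262 + 55722*(-1/1596) = 14131/22262 - 9287/266 = -50747087/1480423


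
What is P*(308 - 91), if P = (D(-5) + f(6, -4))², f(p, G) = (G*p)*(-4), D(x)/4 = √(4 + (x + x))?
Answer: 1979040 + 166656*I*√6 ≈ 1.979e+6 + 4.0822e+5*I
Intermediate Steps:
D(x) = 4*√(4 + 2*x) (D(x) = 4*√(4 + (x + x)) = 4*√(4 + 2*x))
f(p, G) = -4*G*p
P = (96 + 4*I*√6)² (P = (4*√(4 + 2*(-5)) - 4*(-4)*6)² = (4*√(4 - 10) + 96)² = (4*√(-6) + 96)² = (4*(I*√6) + 96)² = (4*I*√6 + 96)² = (96 + 4*I*√6)² ≈ 9120.0 + 1881.2*I)
P*(308 - 91) = (9120 + 768*I*√6)*(308 - 91) = (9120 + 768*I*√6)*217 = 1979040 + 166656*I*√6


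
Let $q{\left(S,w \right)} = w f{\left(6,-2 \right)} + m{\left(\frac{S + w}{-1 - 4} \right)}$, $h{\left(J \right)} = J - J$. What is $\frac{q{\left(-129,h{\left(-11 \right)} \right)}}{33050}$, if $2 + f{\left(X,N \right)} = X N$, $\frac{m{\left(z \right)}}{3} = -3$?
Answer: $- \frac{9}{33050} \approx -0.00027231$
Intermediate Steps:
$h{\left(J \right)} = 0$
$m{\left(z \right)} = -9$ ($m{\left(z \right)} = 3 \left(-3\right) = -9$)
$f{\left(X,N \right)} = -2 + N X$ ($f{\left(X,N \right)} = -2 + X N = -2 + N X$)
$q{\left(S,w \right)} = -9 - 14 w$ ($q{\left(S,w \right)} = w \left(-2 - 12\right) - 9 = w \left(-14\right) - 9 = - 14 w - 9 = -9 - 14 w$)
$\frac{q{\left(-129,h{\left(-11 \right)} \right)}}{33050} = \frac{-9 - 0}{33050} = \left(-9 + 0\right) \frac{1}{33050} = \left(-9\right) \frac{1}{33050} = - \frac{9}{33050}$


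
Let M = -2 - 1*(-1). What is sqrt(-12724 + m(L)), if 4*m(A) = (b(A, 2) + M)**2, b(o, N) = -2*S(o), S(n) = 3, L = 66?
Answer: I*sqrt(50847)/2 ≈ 112.75*I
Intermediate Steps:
b(o, N) = -6 (b(o, N) = -2*3 = -6)
M = -1 (M = -2 + 1 = -1)
m(A) = 49/4 (m(A) = (-6 - 1)**2/4 = (1/4)*(-7)**2 = (1/4)*49 = 49/4)
sqrt(-12724 + m(L)) = sqrt(-12724 + 49/4) = sqrt(-50847/4) = I*sqrt(50847)/2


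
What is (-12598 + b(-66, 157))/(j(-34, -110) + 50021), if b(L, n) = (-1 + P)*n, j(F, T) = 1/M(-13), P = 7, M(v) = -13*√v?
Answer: -640474686436/2748557334439 + 75764*I*√13/2748557334439 ≈ -0.23302 + 9.9387e-8*I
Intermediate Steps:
j(F, T) = I*√13/169 (j(F, T) = 1/(-13*I*√13) = I*√13/169)
b(L, n) = 6*n (b(L, n) = (-1 + 7)*n = 6*n)
(-12598 + b(-66, 157))/(j(-34, -110) + 50021) = (-12598 + 6*157)/(I*√13/169 + 50021) = (-12598 + 942)/(50021 + I*√13/169) = -11656/(50021 + I*√13/169)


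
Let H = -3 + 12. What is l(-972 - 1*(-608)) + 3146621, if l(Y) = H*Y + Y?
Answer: 3142981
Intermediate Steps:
H = 9
l(Y) = 10*Y (l(Y) = 9*Y + Y = 10*Y)
l(-972 - 1*(-608)) + 3146621 = 10*(-972 - 1*(-608)) + 3146621 = 10*(-972 + 608) + 3146621 = 10*(-364) + 3146621 = -3640 + 3146621 = 3142981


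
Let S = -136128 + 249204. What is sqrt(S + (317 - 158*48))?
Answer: sqrt(105809) ≈ 325.28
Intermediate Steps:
S = 113076
sqrt(S + (317 - 158*48)) = sqrt(113076 + (317 - 158*48)) = sqrt(113076 + (317 - 7584)) = sqrt(113076 - 7267) = sqrt(105809)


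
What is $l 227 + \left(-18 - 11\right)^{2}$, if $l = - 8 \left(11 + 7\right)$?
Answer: $-31847$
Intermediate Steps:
$l = -144$ ($l = \left(-8\right) 18 = -144$)
$l 227 + \left(-18 - 11\right)^{2} = \left(-144\right) 227 + \left(-18 - 11\right)^{2} = -32688 + \left(-29\right)^{2} = -32688 + 841 = -31847$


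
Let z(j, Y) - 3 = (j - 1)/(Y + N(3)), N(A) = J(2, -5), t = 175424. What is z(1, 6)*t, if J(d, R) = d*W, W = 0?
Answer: 526272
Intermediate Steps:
J(d, R) = 0 (J(d, R) = d*0 = 0)
N(A) = 0
z(j, Y) = 3 + (-1 + j)/Y (z(j, Y) = 3 + (j - 1)/(Y + 0) = 3 + (-1 + j)/Y)
z(1, 6)*t = ((-1 + 1 + 3*6)/6)*175424 = ((-1 + 1 + 18)/6)*175424 = ((⅙)*18)*175424 = 3*175424 = 526272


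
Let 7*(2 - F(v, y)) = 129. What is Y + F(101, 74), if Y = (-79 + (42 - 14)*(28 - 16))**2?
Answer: 462228/7 ≈ 66033.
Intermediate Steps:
F(v, y) = -115/7 (F(v, y) = 2 - 1/7*129 = 2 - 129/7 = -115/7)
Y = 66049 (Y = (-79 + 28*12)**2 = (-79 + 336)**2 = 257**2 = 66049)
Y + F(101, 74) = 66049 - 115/7 = 462228/7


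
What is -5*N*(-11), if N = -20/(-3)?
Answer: 1100/3 ≈ 366.67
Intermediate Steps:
N = 20/3 (N = -20*(-⅓) = 20/3 ≈ 6.6667)
-5*N*(-11) = -5*20/3*(-11) = -100/3*(-11) = 1100/3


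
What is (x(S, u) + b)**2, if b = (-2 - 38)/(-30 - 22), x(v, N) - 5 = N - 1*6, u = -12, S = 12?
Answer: 25281/169 ≈ 149.59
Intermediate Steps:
x(v, N) = -1 + N (x(v, N) = 5 + (N - 1*6) = 5 + (N - 6) = 5 + (-6 + N) = -1 + N)
b = 10/13 (b = -40/(-52) = -40*(-1/52) = 10/13 ≈ 0.76923)
(x(S, u) + b)**2 = ((-1 - 12) + 10/13)**2 = (-13 + 10/13)**2 = (-159/13)**2 = 25281/169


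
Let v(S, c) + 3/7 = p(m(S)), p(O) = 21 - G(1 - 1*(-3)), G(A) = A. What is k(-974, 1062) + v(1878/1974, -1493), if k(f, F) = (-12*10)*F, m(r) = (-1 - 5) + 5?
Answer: -891964/7 ≈ -1.2742e+5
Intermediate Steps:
m(r) = -1 (m(r) = -6 + 5 = -1)
k(f, F) = -120*F
p(O) = 17 (p(O) = 21 - (1 - 1*(-3)) = 21 - (1 + 3) = 21 - 1*4 = 21 - 4 = 17)
v(S, c) = 116/7 (v(S, c) = -3/7 + 17 = 116/7)
k(-974, 1062) + v(1878/1974, -1493) = -120*1062 + 116/7 = -127440 + 116/7 = -891964/7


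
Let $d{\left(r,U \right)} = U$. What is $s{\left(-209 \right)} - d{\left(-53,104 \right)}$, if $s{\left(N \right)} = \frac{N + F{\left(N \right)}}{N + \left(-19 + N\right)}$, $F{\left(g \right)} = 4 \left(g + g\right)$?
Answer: $- \frac{2293}{23} \approx -99.696$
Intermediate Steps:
$F{\left(g \right)} = 8 g$ ($F{\left(g \right)} = 4 \cdot 2 g = 8 g$)
$s{\left(N \right)} = \frac{9 N}{-19 + 2 N}$ ($s{\left(N \right)} = \frac{N + 8 N}{N + \left(-19 + N\right)} = \frac{9 N}{-19 + 2 N}$)
$s{\left(-209 \right)} - d{\left(-53,104 \right)} = 9 \left(-209\right) \frac{1}{-19 + 2 \left(-209\right)} - 104 = 9 \left(-209\right) \frac{1}{-19 - 418} - 104 = 9 \left(-209\right) \frac{1}{-437} - 104 = 9 \left(-209\right) \left(- \frac{1}{437}\right) - 104 = \frac{99}{23} - 104 = - \frac{2293}{23}$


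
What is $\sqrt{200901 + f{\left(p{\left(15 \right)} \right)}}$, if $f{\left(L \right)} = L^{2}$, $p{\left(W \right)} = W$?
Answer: $\sqrt{201126} \approx 448.47$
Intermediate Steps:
$\sqrt{200901 + f{\left(p{\left(15 \right)} \right)}} = \sqrt{200901 + 15^{2}} = \sqrt{200901 + 225} = \sqrt{201126}$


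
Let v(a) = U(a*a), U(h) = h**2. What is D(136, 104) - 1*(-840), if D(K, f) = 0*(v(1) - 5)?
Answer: 840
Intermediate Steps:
v(a) = a**4 (v(a) = (a*a)**2 = (a**2)**2 = a**4)
D(K, f) = 0 (D(K, f) = 0*(1**4 - 5) = 0*(1 - 5) = 0*(-4) = 0)
D(136, 104) - 1*(-840) = 0 - 1*(-840) = 0 + 840 = 840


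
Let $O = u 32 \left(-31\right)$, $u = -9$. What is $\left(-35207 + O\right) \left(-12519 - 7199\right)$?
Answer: $518169322$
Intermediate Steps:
$O = 8928$ ($O = \left(-9\right) 32 \left(-31\right) = \left(-288\right) \left(-31\right) = 8928$)
$\left(-35207 + O\right) \left(-12519 - 7199\right) = \left(-35207 + 8928\right) \left(-12519 - 7199\right) = \left(-26279\right) \left(-19718\right) = 518169322$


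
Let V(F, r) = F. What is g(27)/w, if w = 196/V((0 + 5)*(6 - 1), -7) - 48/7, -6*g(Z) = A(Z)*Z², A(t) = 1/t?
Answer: -1575/344 ≈ -4.5785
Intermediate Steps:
g(Z) = -Z/6 (g(Z) = -Z²/(6*Z) = -Z/6)
w = 172/175 (w = 196/(((0 + 5)*(6 - 1))) - 48/7 = 196/((5*5)) - 48*⅐ = 196/25 - 48/7 = 172/175 ≈ 0.98286)
g(27)/w = (-⅙*27)/(172/175) = -9/2*175/172 = -1575/344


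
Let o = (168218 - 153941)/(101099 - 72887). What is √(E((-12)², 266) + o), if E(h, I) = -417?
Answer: 37*I*√6726211/4702 ≈ 20.408*I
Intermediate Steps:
o = 4759/9404 (o = 14277/28212 = 14277*(1/28212) = 4759/9404 ≈ 0.50606)
√(E((-12)², 266) + o) = √(-417 + 4759/9404) = √(-3916709/9404) = 37*I*√6726211/4702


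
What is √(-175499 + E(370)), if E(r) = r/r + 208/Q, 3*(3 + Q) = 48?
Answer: 3*I*√19498 ≈ 418.91*I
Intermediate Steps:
Q = 13 (Q = -3 + (⅓)*48 = -3 + 16 = 13)
E(r) = 17 (E(r) = r/r + 208/13 = 1 + 208*(1/13) = 1 + 16 = 17)
√(-175499 + E(370)) = √(-175499 + 17) = √(-175482) = 3*I*√19498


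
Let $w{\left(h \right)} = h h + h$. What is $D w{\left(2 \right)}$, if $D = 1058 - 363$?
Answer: $4170$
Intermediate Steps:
$w{\left(h \right)} = h + h^{2}$ ($w{\left(h \right)} = h^{2} + h = h + h^{2}$)
$D = 695$ ($D = 1058 - 363 = 695$)
$D w{\left(2 \right)} = 695 \cdot 2 \left(1 + 2\right) = 695 \cdot 2 \cdot 3 = 695 \cdot 6 = 4170$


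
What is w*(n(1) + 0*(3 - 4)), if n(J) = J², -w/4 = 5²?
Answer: -100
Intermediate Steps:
w = -100 (w = -4*5² = -4*25 = -100)
w*(n(1) + 0*(3 - 4)) = -100*(1² + 0*(3 - 4)) = -100*(1 + 0*(-1)) = -100*(1 + 0) = -100*1 = -100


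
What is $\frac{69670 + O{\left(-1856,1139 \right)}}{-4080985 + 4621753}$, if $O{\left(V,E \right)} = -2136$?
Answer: $\frac{33767}{270384} \approx 0.12489$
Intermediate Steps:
$\frac{69670 + O{\left(-1856,1139 \right)}}{-4080985 + 4621753} = \frac{69670 - 2136}{-4080985 + 4621753} = \frac{67534}{540768} = 67534 \cdot \frac{1}{540768} = \frac{33767}{270384}$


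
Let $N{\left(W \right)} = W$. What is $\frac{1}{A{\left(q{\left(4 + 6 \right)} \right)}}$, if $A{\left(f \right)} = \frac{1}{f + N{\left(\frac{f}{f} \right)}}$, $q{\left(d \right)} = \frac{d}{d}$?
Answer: $2$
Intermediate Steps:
$q{\left(d \right)} = 1$
$A{\left(f \right)} = \frac{1}{1 + f}$ ($A{\left(f \right)} = \frac{1}{f + \frac{f}{f}} = \frac{1}{f + 1} = \frac{1}{1 + f}$)
$\frac{1}{A{\left(q{\left(4 + 6 \right)} \right)}} = \frac{1}{\frac{1}{1 + 1}} = \frac{1}{\frac{1}{2}} = 2$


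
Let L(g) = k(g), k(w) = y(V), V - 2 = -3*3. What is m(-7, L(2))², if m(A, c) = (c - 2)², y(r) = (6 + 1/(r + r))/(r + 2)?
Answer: 2472973441/24010000 ≈ 103.00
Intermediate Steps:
V = -7 (V = 2 - 3*3 = 2 - 9 = -7)
y(r) = (6 + 1/(2*r))/(2 + r)
k(w) = -83/70 (k(w) = (½)*(1 + 12*(-7))/(-7*(2 - 7)) = (½)*(-⅐)*(1 - 84)/(-5) = (½)*(-⅐)*(-⅕)*(-83) = -83/70)
L(g) = -83/70
m(A, c) = (-2 + c)²
m(-7, L(2))² = ((-2 - 83/70)²)² = ((-223/70)²)² = (49729/4900)² = 2472973441/24010000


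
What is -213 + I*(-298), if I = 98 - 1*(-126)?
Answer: -66965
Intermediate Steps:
I = 224 (I = 98 + 126 = 224)
-213 + I*(-298) = -213 + 224*(-298) = -213 - 66752 = -66965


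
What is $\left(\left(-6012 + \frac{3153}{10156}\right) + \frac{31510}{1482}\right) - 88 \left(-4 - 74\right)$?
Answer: $\frac{6574151945}{7525596} \approx 873.57$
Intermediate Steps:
$\left(\left(-6012 + \frac{3153}{10156}\right) + \frac{31510}{1482}\right) - 88 \left(-4 - 74\right) = \left(\left(-6012 + 3153 \cdot \frac{1}{10156}\right) + 31510 \cdot \frac{1}{1482}\right) - -6864 = \left(\left(-6012 + \frac{3153}{10156}\right) + \frac{15755}{741}\right) + 6864 = \left(- \frac{61054719}{10156} + \frac{15755}{741}\right) + 6864 = - \frac{45081538999}{7525596} + 6864 = \frac{6574151945}{7525596}$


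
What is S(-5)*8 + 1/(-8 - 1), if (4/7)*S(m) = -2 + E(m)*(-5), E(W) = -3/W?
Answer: -631/9 ≈ -70.111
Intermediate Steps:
S(m) = -7/2 + 105/(4*m) (S(m) = 7*(-2 - 3/m*(-5))/4 = 7*(-2 + 15/m)/4 = -7/2 + 105/(4*m))
S(-5)*8 + 1/(-8 - 1) = ((7/4)*(15 - 2*(-5))/(-5))*8 + 1/(-8 - 1) = ((7/4)*(-⅕)*(15 + 10))*8 + 1/(-9) = ((7/4)*(-⅕)*25)*8 - ⅑ = -35/4*8 - ⅑ = -70 - ⅑ = -631/9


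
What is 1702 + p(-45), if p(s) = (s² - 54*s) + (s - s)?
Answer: 6157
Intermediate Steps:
p(s) = s² - 54*s (p(s) = (s² - 54*s) + 0 = s² - 54*s)
1702 + p(-45) = 1702 - 45*(-54 - 45) = 1702 - 45*(-99) = 1702 + 4455 = 6157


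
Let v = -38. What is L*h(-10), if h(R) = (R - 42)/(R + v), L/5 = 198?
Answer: 2145/2 ≈ 1072.5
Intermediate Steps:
L = 990 (L = 5*198 = 990)
h(R) = (-42 + R)/(-38 + R) (h(R) = (R - 42)/(R - 38) = (-42 + R)/(-38 + R))
L*h(-10) = 990*((-42 - 10)/(-38 - 10)) = 990*(-52/(-48)) = 990*(-1/48*(-52)) = 990*(13/12) = 2145/2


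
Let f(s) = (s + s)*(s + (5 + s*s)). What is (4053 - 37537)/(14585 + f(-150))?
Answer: 33484/6691915 ≈ 0.0050036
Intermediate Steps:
f(s) = 2*s*(5 + s + s²) (f(s) = (2*s)*(s + (5 + s²)) = (2*s)*(5 + s + s²) = 2*s*(5 + s + s²))
(4053 - 37537)/(14585 + f(-150)) = (4053 - 37537)/(14585 + 2*(-150)*(5 - 150 + (-150)²)) = -33484/(14585 + 2*(-150)*(5 - 150 + 22500)) = -33484/(14585 + 2*(-150)*22355) = -33484/(14585 - 6706500) = -33484/(-6691915) = -33484*(-1/6691915) = 33484/6691915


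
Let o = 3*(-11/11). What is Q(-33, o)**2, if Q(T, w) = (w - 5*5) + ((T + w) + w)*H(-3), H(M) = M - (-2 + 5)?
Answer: 42436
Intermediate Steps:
o = -3 (o = 3*(-11*1/11) = 3*(-1) = -3)
H(M) = -3 + M (H(M) = M - 1*3 = M - 3 = -3 + M)
Q(T, w) = -25 - 11*w - 6*T (Q(T, w) = (w - 5*5) + ((T + w) + w)*(-3 - 3) = (w - 25) + (T + 2*w)*(-6) = (-25 + w) + (-12*w - 6*T) = -25 - 11*w - 6*T)
Q(-33, o)**2 = (-25 - 11*(-3) - 6*(-33))**2 = (-25 + 33 + 198)**2 = 206**2 = 42436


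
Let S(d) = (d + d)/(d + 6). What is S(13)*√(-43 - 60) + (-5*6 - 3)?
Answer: -33 + 26*I*√103/19 ≈ -33.0 + 13.888*I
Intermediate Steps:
S(d) = 2*d/(6 + d) (S(d) = (2*d)/(6 + d) = 2*d/(6 + d))
S(13)*√(-43 - 60) + (-5*6 - 3) = (2*13/(6 + 13))*√(-43 - 60) + (-5*6 - 3) = (2*13/19)*√(-103) + (-30 - 3) = (2*13*(1/19))*(I*√103) - 33 = 26*(I*√103)/19 - 33 = 26*I*√103/19 - 33 = -33 + 26*I*√103/19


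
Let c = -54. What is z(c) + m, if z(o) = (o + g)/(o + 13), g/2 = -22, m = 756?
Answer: 31094/41 ≈ 758.39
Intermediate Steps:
g = -44 (g = 2*(-22) = -44)
z(o) = (-44 + o)/(13 + o) (z(o) = (o - 44)/(o + 13) = (-44 + o)/(13 + o))
z(c) + m = (-44 - 54)/(13 - 54) + 756 = -98/(-41) + 756 = -1/41*(-98) + 756 = 98/41 + 756 = 31094/41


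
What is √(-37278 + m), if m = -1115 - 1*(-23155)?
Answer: I*√15238 ≈ 123.44*I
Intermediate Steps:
m = 22040 (m = -1115 + 23155 = 22040)
√(-37278 + m) = √(-37278 + 22040) = √(-15238) = I*√15238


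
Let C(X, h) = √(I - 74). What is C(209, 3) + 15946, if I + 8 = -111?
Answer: 15946 + I*√193 ≈ 15946.0 + 13.892*I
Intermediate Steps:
I = -119 (I = -8 - 111 = -119)
C(X, h) = I*√193 (C(X, h) = √(-119 - 74) = √(-193) = I*√193)
C(209, 3) + 15946 = I*√193 + 15946 = 15946 + I*√193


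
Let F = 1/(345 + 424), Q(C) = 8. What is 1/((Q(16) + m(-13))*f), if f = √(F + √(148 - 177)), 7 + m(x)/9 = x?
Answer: -√769/(172*√(1 + 769*I*√29)) ≈ -0.0017718 + 0.0017714*I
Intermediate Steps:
m(x) = -63 + 9*x
F = 1/769 ≈ 0.0013004
f = √(1/769 + I*√29) (f = √(1/769 + √(148 - 177)) = √(1/769 + √(-29)) = √(1/769 + I*√29) ≈ 1.6411 + 1.6407*I)
1/((Q(16) + m(-13))*f) = 1/((8 + (-63 + 9*(-13)))*((√(769 + 591361*I*√29)/769))) = (769/√(769 + 591361*I*√29))/(8 + (-63 - 117)) = (769/√(769 + 591361*I*√29))/(8 - 180) = (769/√(769 + 591361*I*√29))/(-172) = -769/(172*√(769 + 591361*I*√29))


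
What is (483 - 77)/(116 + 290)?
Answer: 1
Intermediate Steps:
(483 - 77)/(116 + 290) = 406/406 = 406*(1/406) = 1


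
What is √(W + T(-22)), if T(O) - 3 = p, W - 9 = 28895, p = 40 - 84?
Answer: 3*√3207 ≈ 169.89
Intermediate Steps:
p = -44
W = 28904 (W = 9 + 28895 = 28904)
T(O) = -41 (T(O) = 3 - 44 = -41)
√(W + T(-22)) = √(28904 - 41) = √28863 = 3*√3207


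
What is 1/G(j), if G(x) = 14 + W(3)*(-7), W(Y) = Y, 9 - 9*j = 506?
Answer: -1/7 ≈ -0.14286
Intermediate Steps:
j = -497/9 (j = 1 - 1/9*506 = 1 - 506/9 = -497/9 ≈ -55.222)
G(x) = -7 (G(x) = 14 + 3*(-7) = 14 - 21 = -7)
1/G(j) = 1/(-7) = -1/7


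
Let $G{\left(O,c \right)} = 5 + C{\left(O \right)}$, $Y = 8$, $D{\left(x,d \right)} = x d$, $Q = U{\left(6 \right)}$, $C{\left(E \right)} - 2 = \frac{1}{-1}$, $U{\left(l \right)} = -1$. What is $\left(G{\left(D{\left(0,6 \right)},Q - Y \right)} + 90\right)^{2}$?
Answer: $9216$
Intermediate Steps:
$C{\left(E \right)} = 1$ ($C{\left(E \right)} = 2 + \frac{1}{-1} = 2 - 1 = 1$)
$Q = -1$
$D{\left(x,d \right)} = d x$
$G{\left(O,c \right)} = 6$ ($G{\left(O,c \right)} = 5 + 1 = 6$)
$\left(G{\left(D{\left(0,6 \right)},Q - Y \right)} + 90\right)^{2} = \left(6 + 90\right)^{2} = 96^{2} = 9216$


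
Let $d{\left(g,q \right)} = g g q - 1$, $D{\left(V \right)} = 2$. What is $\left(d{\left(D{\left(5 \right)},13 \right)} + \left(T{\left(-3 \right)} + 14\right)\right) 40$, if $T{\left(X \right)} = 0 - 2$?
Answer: $2520$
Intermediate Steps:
$T{\left(X \right)} = -2$ ($T{\left(X \right)} = 0 - 2 = -2$)
$d{\left(g,q \right)} = -1 + q g^{2}$ ($d{\left(g,q \right)} = g^{2} q - 1 = q g^{2} - 1 = -1 + q g^{2}$)
$\left(d{\left(D{\left(5 \right)},13 \right)} + \left(T{\left(-3 \right)} + 14\right)\right) 40 = \left(\left(-1 + 13 \cdot 2^{2}\right) + \left(-2 + 14\right)\right) 40 = \left(\left(-1 + 13 \cdot 4\right) + 12\right) 40 = \left(\left(-1 + 52\right) + 12\right) 40 = \left(51 + 12\right) 40 = 63 \cdot 40 = 2520$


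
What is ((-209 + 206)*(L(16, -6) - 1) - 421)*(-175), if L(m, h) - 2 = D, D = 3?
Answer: 75775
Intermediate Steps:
L(m, h) = 5 (L(m, h) = 2 + 3 = 5)
((-209 + 206)*(L(16, -6) - 1) - 421)*(-175) = ((-209 + 206)*(5 - 1) - 421)*(-175) = (-3*4 - 421)*(-175) = (-12 - 421)*(-175) = -433*(-175) = 75775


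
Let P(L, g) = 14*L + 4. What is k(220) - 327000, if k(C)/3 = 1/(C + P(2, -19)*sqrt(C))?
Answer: -87636001/268 + 4*sqrt(55)/3685 ≈ -3.2700e+5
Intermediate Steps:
P(L, g) = 4 + 14*L
k(C) = 3/(C + 32*sqrt(C)) (k(C) = 3/(C + (4 + 14*2)*sqrt(C)) = 3/(C + (4 + 28)*sqrt(C)) = 3/(C + 32*sqrt(C)))
k(220) - 327000 = 3/(220 + 32*sqrt(220)) - 327000 = 3/(220 + 32*(2*sqrt(55))) - 327000 = 3/(220 + 64*sqrt(55)) - 327000 = -327000 + 3/(220 + 64*sqrt(55))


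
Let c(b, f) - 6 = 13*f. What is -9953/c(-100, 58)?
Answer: -9953/760 ≈ -13.096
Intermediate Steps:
c(b, f) = 6 + 13*f
-9953/c(-100, 58) = -9953/(6 + 13*58) = -9953/(6 + 754) = -9953/760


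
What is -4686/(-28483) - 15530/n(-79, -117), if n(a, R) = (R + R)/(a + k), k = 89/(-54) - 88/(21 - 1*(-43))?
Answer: -301412248871/55370952 ≈ -5443.5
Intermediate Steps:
k = -653/216 (k = 89*(-1/54) - 88/(21 + 43) = -89/54 - 88/64 = -89/54 - 88*1/64 = -89/54 - 11/8 = -653/216 ≈ -3.0231)
n(a, R) = 2*R/(-653/216 + a) (n(a, R) = (R + R)/(a - 653/216) = (2*R)/(-653/216 + a) = 2*R/(-653/216 + a))
-4686/(-28483) - 15530/n(-79, -117) = -4686/(-28483) - 15530/(432*(-117)/(-653 + 216*(-79))) = -4686*(-1/28483) - 15530/(432*(-117)/(-653 - 17064)) = 4686/28483 - 15530/(432*(-117)/(-17717)) = 4686/28483 - 15530/(432*(-117)*(-1/17717)) = 4686/28483 - 15530/50544/17717 = 4686/28483 - 15530*17717/50544 = 4686/28483 - 137572505/25272 = -301412248871/55370952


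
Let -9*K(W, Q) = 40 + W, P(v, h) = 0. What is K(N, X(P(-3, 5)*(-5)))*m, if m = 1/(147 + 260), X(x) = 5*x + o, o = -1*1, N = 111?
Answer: -151/3663 ≈ -0.041223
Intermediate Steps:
o = -1
X(x) = -1 + 5*x (X(x) = 5*x - 1 = -1 + 5*x)
K(W, Q) = -40/9 - W/9 (K(W, Q) = -(40 + W)/9 = -40/9 - W/9)
m = 1/407 ≈ 0.0024570
K(N, X(P(-3, 5)*(-5)))*m = (-40/9 - 1/9*111)*(1/407) = (-40/9 - 37/3)*(1/407) = -151/9*1/407 = -151/3663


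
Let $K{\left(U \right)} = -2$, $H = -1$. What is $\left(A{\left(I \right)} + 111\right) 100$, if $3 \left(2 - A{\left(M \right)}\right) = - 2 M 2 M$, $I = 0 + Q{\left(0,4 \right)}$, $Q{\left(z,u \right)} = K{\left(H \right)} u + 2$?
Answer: $16100$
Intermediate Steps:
$Q{\left(z,u \right)} = 2 - 2 u$ ($Q{\left(z,u \right)} = - 2 u + 2 = 2 - 2 u$)
$I = -6$ ($I = 0 + \left(2 - 8\right) = 0 - 6 = -6$)
$A{\left(M \right)} = 2 + \frac{4 M^{2}}{3}$ ($A{\left(M \right)} = 2 - \frac{- 2 M 2 M}{3} = 2 - \frac{\left(-4\right) M^{2}}{3} = 2 + \frac{4 M^{2}}{3}$)
$\left(A{\left(I \right)} + 111\right) 100 = \left(\left(2 + \frac{4 \left(-6\right)^{2}}{3}\right) + 111\right) 100 = \left(\left(2 + \frac{4}{3} \cdot 36\right) + 111\right) 100 = \left(\left(2 + 48\right) + 111\right) 100 = \left(50 + 111\right) 100 = 161 \cdot 100 = 16100$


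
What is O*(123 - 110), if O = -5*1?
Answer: -65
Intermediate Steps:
O = -5
O*(123 - 110) = -5*(123 - 110) = -5*13 = -65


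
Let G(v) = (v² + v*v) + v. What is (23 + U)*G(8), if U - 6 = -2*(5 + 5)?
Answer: 1224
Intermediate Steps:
U = -14 (U = 6 - 2*(5 + 5) = 6 - 2*10 = 6 - 20 = -14)
G(v) = v + 2*v² (G(v) = (v² + v²) + v = 2*v² + v = v + 2*v²)
(23 + U)*G(8) = (23 - 14)*(8*(1 + 2*8)) = 9*(8*(1 + 16)) = 9*(8*17) = 9*136 = 1224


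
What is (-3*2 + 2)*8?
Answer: -32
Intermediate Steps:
(-3*2 + 2)*8 = (-6 + 2)*8 = -4*8 = -32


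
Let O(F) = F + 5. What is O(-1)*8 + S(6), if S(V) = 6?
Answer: 38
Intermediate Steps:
O(F) = 5 + F
O(-1)*8 + S(6) = (5 - 1)*8 + 6 = 4*8 + 6 = 32 + 6 = 38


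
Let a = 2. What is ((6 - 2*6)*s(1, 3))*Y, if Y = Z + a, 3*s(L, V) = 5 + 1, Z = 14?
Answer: -192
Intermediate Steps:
s(L, V) = 2 (s(L, V) = (5 + 1)/3 = (⅓)*6 = 2)
Y = 16 (Y = 14 + 2 = 16)
((6 - 2*6)*s(1, 3))*Y = ((6 - 2*6)*2)*16 = ((6 - 12)*2)*16 = -6*2*16 = -12*16 = -192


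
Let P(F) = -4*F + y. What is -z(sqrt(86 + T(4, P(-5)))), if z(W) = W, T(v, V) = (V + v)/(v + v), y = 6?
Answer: -sqrt(359)/2 ≈ -9.4736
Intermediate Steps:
P(F) = 6 - 4*F (P(F) = -4*F + 6 = 6 - 4*F)
T(v, V) = (V + v)/(2*v) (T(v, V) = (V + v)/((2*v)) = (V + v)*(1/(2*v)) = (V + v)/(2*v))
-z(sqrt(86 + T(4, P(-5)))) = -sqrt(86 + (1/2)*((6 - 4*(-5)) + 4)/4) = -sqrt(86 + (1/2)*(1/4)*((6 + 20) + 4)) = -sqrt(86 + (1/2)*(1/4)*(26 + 4)) = -sqrt(86 + (1/2)*(1/4)*30) = -sqrt(86 + 15/4) = -sqrt(359/4) = -sqrt(359)/2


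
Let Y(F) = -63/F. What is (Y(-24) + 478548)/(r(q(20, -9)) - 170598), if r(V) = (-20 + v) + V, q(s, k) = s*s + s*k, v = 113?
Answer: -765681/272456 ≈ -2.8103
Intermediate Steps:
q(s, k) = s² + k*s
r(V) = 93 + V (r(V) = (-20 + 113) + V = 93 + V)
(Y(-24) + 478548)/(r(q(20, -9)) - 170598) = (-63/(-24) + 478548)/((93 + 20*(-9 + 20)) - 170598) = (-63*(-1/24) + 478548)/((93 + 20*11) - 170598) = (21/8 + 478548)/((93 + 220) - 170598) = 3828405/(8*(313 - 170598)) = (3828405/8)/(-170285) = (3828405/8)*(-1/170285) = -765681/272456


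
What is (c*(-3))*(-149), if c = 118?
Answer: 52746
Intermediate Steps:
(c*(-3))*(-149) = (118*(-3))*(-149) = -354*(-149) = 52746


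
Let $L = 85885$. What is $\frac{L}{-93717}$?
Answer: $- \frac{965}{1053} \approx -0.91643$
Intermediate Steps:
$\frac{L}{-93717} = \frac{85885}{-93717} = 85885 \left(- \frac{1}{93717}\right) = - \frac{965}{1053}$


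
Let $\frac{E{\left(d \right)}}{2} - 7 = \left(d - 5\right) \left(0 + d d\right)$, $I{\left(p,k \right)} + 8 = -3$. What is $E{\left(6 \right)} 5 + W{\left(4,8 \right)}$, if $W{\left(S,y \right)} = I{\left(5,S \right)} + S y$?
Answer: $451$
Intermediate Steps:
$I{\left(p,k \right)} = -11$ ($I{\left(p,k \right)} = -8 - 3 = -11$)
$W{\left(S,y \right)} = -11 + S y$
$E{\left(d \right)} = 14 + 2 d^{2} \left(-5 + d\right)$ ($E{\left(d \right)} = 14 + 2 \left(d - 5\right) \left(0 + d d\right) = 14 + 2 \left(-5 + d\right) \left(0 + d^{2}\right) = 14 + 2 \left(-5 + d\right) d^{2} = 14 + 2 d^{2} \left(-5 + d\right)$)
$E{\left(6 \right)} 5 + W{\left(4,8 \right)} = \left(14 - 10 \cdot 6^{2} + 2 \cdot 6^{3}\right) 5 + \left(-11 + 4 \cdot 8\right) = \left(14 - 360 + 2 \cdot 216\right) 5 + \left(-11 + 32\right) = \left(14 - 360 + 432\right) 5 + 21 = 86 \cdot 5 + 21 = 430 + 21 = 451$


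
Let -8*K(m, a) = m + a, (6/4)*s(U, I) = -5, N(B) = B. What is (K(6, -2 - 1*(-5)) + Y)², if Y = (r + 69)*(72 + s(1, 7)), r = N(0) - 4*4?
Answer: 7624258489/576 ≈ 1.3237e+7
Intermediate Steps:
s(U, I) = -10/3 (s(U, I) = (⅔)*(-5) = -10/3)
K(m, a) = -a/8 - m/8 (K(m, a) = -(m + a)/8 = -(a + m)/8 = -a/8 - m/8)
r = -16 (r = 0 - 4*4 = 0 - 16 = -16)
Y = 10918/3 (Y = (-16 + 69)*(72 - 10/3) = 53*(206/3) = 10918/3 ≈ 3639.3)
(K(6, -2 - 1*(-5)) + Y)² = ((-(-2 - 1*(-5))/8 - ⅛*6) + 10918/3)² = ((-(-2 + 5)/8 - ¾) + 10918/3)² = ((-⅛*3 - ¾) + 10918/3)² = ((-3/8 - ¾) + 10918/3)² = (-9/8 + 10918/3)² = (87317/24)² = 7624258489/576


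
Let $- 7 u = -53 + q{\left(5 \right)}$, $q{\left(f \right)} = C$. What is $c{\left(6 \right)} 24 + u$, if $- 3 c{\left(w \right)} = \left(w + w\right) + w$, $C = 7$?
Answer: $- \frac{962}{7} \approx -137.43$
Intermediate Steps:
$q{\left(f \right)} = 7$
$c{\left(w \right)} = - w$ ($c{\left(w \right)} = - \frac{\left(w + w\right) + w}{3} = - \frac{2 w + w}{3} = - \frac{3 w}{3} = - w$)
$u = \frac{46}{7}$ ($u = - \frac{-53 + 7}{7} = \left(- \frac{1}{7}\right) \left(-46\right) = \frac{46}{7} \approx 6.5714$)
$c{\left(6 \right)} 24 + u = \left(-1\right) 6 \cdot 24 + \frac{46}{7} = \left(-6\right) 24 + \frac{46}{7} = -144 + \frac{46}{7} = - \frac{962}{7}$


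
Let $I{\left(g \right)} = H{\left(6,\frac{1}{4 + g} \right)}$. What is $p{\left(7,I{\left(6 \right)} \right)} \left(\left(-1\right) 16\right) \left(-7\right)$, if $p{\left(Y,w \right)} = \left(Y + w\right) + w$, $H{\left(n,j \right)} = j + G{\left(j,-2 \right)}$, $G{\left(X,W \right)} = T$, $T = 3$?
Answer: $\frac{7392}{5} \approx 1478.4$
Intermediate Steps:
$G{\left(X,W \right)} = 3$
$H{\left(n,j \right)} = 3 + j$ ($H{\left(n,j \right)} = j + 3 = 3 + j$)
$I{\left(g \right)} = 3 + \frac{1}{4 + g}$
$p{\left(Y,w \right)} = Y + 2 w$
$p{\left(7,I{\left(6 \right)} \right)} \left(\left(-1\right) 16\right) \left(-7\right) = \left(7 + 2 \frac{13 + 3 \cdot 6}{4 + 6}\right) \left(\left(-1\right) 16\right) \left(-7\right) = \left(7 + 2 \frac{13 + 18}{10}\right) \left(-16\right) \left(-7\right) = \left(7 + 2 \cdot \frac{1}{10} \cdot 31\right) \left(-16\right) \left(-7\right) = \left(7 + 2 \cdot \frac{31}{10}\right) \left(-16\right) \left(-7\right) = \left(7 + \frac{31}{5}\right) \left(-16\right) \left(-7\right) = \frac{66}{5} \left(-16\right) \left(-7\right) = \left(- \frac{1056}{5}\right) \left(-7\right) = \frac{7392}{5}$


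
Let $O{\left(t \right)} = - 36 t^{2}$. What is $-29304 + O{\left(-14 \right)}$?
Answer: $-36360$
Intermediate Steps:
$-29304 + O{\left(-14 \right)} = -29304 - 36 \left(-14\right)^{2} = -29304 - 7056 = -36360$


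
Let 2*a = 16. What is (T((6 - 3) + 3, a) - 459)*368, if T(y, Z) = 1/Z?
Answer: -168866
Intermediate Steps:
a = 8 (a = (½)*16 = 8)
(T((6 - 3) + 3, a) - 459)*368 = (1/8 - 459)*368 = (⅛ - 459)*368 = -3671/8*368 = -168866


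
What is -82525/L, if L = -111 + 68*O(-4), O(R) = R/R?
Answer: 82525/43 ≈ 1919.2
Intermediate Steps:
O(R) = 1
L = -43 (L = -111 + 68*1 = -111 + 68 = -43)
-82525/L = -82525/(-43) = -82525*(-1/43) = 82525/43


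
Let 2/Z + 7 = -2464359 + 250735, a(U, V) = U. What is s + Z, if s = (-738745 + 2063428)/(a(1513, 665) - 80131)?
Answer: -977453170403/58010413986 ≈ -16.850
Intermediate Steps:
Z = -2/2213631 (Z = 2/(-7 + (-2464359 + 250735)) = 2/(-7 - 2213624) = 2/(-2213631) = 2*(-1/2213631) = -2/2213631 ≈ -9.0349e-7)
s = -441561/26206 (s = (-738745 + 2063428)/(1513 - 80131) = 1324683/(-78618) = 1324683*(-1/78618) = -441561/26206 ≈ -16.850)
s + Z = -441561/26206 - 2/2213631 = -977453170403/58010413986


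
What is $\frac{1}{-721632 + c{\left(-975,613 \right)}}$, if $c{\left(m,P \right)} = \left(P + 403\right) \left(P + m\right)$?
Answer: $- \frac{1}{1089424} \approx -9.1792 \cdot 10^{-7}$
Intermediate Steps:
$c{\left(m,P \right)} = \left(403 + P\right) \left(P + m\right)$
$\frac{1}{-721632 + c{\left(-975,613 \right)}} = \frac{1}{-721632 + \left(613^{2} + 403 \cdot 613 + 403 \left(-975\right) + 613 \left(-975\right)\right)} = \frac{1}{-721632 + \left(375769 + 247039 - 392925 - 597675\right)} = \frac{1}{-721632 - 367792} = \frac{1}{-1089424} = - \frac{1}{1089424}$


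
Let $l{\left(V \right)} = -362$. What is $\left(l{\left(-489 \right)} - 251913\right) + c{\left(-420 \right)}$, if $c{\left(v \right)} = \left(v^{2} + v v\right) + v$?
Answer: $100105$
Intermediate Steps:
$c{\left(v \right)} = v + 2 v^{2}$ ($c{\left(v \right)} = \left(v^{2} + v^{2}\right) + v = 2 v^{2} + v = v + 2 v^{2}$)
$\left(l{\left(-489 \right)} - 251913\right) + c{\left(-420 \right)} = \left(-362 - 251913\right) - 420 \left(1 + 2 \left(-420\right)\right) = -252275 - 420 \left(1 - 840\right) = -252275 - -352380 = -252275 + 352380 = 100105$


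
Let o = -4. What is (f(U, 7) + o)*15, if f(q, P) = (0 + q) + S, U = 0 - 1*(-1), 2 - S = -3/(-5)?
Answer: -24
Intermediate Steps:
S = 7/5 (S = 2 - (-3)/(-5) = 2 - (-3)*(-1)/5 = 2 - 1*3/5 = 2 - 3/5 = 7/5 ≈ 1.4000)
U = 1 (U = 0 + 1 = 1)
f(q, P) = 7/5 + q (f(q, P) = (0 + q) + 7/5 = q + 7/5 = 7/5 + q)
(f(U, 7) + o)*15 = ((7/5 + 1) - 4)*15 = (12/5 - 4)*15 = -8/5*15 = -24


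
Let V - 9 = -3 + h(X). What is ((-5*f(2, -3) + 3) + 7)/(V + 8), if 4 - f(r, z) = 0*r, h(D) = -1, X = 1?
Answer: -10/13 ≈ -0.76923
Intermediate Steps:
f(r, z) = 4 (f(r, z) = 4 - 0*r = 4 - 1*0 = 4 + 0 = 4)
V = 5 (V = 9 + (-3 - 1) = 9 - 4 = 5)
((-5*f(2, -3) + 3) + 7)/(V + 8) = ((-5*4 + 3) + 7)/(5 + 8) = ((-20 + 3) + 7)/13 = (-17 + 7)/13 = (1/13)*(-10) = -10/13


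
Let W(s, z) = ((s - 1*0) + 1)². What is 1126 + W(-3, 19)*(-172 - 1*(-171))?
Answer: 1122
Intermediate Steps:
W(s, z) = (1 + s)² (W(s, z) = ((s + 0) + 1)² = (s + 1)² = (1 + s)²)
1126 + W(-3, 19)*(-172 - 1*(-171)) = 1126 + (1 - 3)²*(-172 - 1*(-171)) = 1126 + (-2)²*(-172 + 171) = 1126 + 4*(-1) = 1126 - 4 = 1122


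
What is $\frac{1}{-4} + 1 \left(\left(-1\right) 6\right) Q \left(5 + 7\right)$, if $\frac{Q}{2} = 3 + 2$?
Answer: $- \frac{2881}{4} \approx -720.25$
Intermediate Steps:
$Q = 10$ ($Q = 2 \left(3 + 2\right) = 2 \cdot 5 = 10$)
$\frac{1}{-4} + 1 \left(\left(-1\right) 6\right) Q \left(5 + 7\right) = \frac{1}{-4} + 1 \left(\left(-1\right) 6\right) 10 \left(5 + 7\right) = - \frac{1}{4} + 1 \left(-6\right) 10 \cdot 12 = - \frac{1}{4} + \left(-6\right) 10 \cdot 12 = - \frac{1}{4} - 720 = - \frac{2881}{4}$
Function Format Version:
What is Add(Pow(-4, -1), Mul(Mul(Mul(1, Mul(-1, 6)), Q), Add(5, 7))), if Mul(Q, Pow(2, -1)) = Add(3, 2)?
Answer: Rational(-2881, 4) ≈ -720.25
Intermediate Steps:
Q = 10 (Q = Mul(2, Add(3, 2)) = Mul(2, 5) = 10)
Add(Pow(-4, -1), Mul(Mul(Mul(1, Mul(-1, 6)), Q), Add(5, 7))) = Add(Pow(-4, -1), Mul(Mul(Mul(1, Mul(-1, 6)), 10), Add(5, 7))) = Add(Rational(-1, 4), Mul(Mul(Mul(1, -6), 10), 12)) = Add(Rational(-1, 4), Mul(Mul(-6, 10), 12)) = Add(Rational(-1, 4), Mul(-60, 12)) = Add(Rational(-1, 4), -720) = Rational(-2881, 4)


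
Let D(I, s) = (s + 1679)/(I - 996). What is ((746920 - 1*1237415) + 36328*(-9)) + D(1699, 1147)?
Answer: -574662415/703 ≈ -8.1744e+5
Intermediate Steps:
D(I, s) = (1679 + s)/(-996 + I)
((746920 - 1*1237415) + 36328*(-9)) + D(1699, 1147) = ((746920 - 1*1237415) + 36328*(-9)) + (1679 + 1147)/(-996 + 1699) = ((746920 - 1237415) - 326952) + 2826/703 = (-490495 - 326952) + (1/703)*2826 = -817447 + 2826/703 = -574662415/703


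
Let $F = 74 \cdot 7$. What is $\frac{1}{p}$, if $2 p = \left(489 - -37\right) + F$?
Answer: $\frac{1}{522} \approx 0.0019157$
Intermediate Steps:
$F = 518$
$p = 522$ ($p = \frac{\left(489 - -37\right) + 518}{2} = \frac{\left(489 + 37\right) + 518}{2} = \frac{526 + 518}{2} = \frac{1}{2} \cdot 1044 = 522$)
$\frac{1}{p} = \frac{1}{522}$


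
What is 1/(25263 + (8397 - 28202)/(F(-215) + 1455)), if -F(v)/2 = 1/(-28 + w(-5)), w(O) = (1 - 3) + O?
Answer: 50927/1285875626 ≈ 3.9605e-5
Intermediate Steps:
w(O) = -2 + O
F(v) = 2/35 (F(v) = -2/(-28 + (-2 - 5)) = -2/(-28 - 7) = -2/(-35) = -2*(-1/35) = 2/35)
1/(25263 + (8397 - 28202)/(F(-215) + 1455)) = 1/(25263 + (8397 - 28202)/(2/35 + 1455)) = 1/(25263 - 19805/50927/35) = 1/(25263 - 19805*35/50927) = 1/(25263 - 693175/50927) = 1/(1285875626/50927) = 50927/1285875626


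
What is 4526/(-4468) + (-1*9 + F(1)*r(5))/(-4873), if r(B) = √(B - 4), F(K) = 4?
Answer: -11016429/10886282 ≈ -1.0120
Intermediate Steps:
r(B) = √(-4 + B)
4526/(-4468) + (-1*9 + F(1)*r(5))/(-4873) = 4526/(-4468) + (-1*9 + 4*√(-4 + 5))/(-4873) = 4526*(-1/4468) + (-9 + 4*√1)*(-1/4873) = -2263/2234 + (-9 + 4*1)*(-1/4873) = -2263/2234 + (-9 + 4)*(-1/4873) = -2263/2234 - 5*(-1/4873) = -2263/2234 + 5/4873 = -11016429/10886282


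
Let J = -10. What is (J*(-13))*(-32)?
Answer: -4160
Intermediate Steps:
(J*(-13))*(-32) = -10*(-13)*(-32) = 130*(-32) = -4160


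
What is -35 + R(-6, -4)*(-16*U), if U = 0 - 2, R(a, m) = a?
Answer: -227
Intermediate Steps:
U = -2
-35 + R(-6, -4)*(-16*U) = -35 - (-96)*(-2) = -35 - 6*32 = -35 - 192 = -227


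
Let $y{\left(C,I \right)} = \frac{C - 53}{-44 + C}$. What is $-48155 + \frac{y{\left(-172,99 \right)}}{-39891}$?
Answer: $- \frac{46102826545}{957384} \approx -48155.0$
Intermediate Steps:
$y{\left(C,I \right)} = \frac{-53 + C}{-44 + C}$
$-48155 + \frac{y{\left(-172,99 \right)}}{-39891} = -48155 + \frac{\frac{1}{-44 - 172} \left(-53 - 172\right)}{-39891} = -48155 + \frac{1}{-216} \left(-225\right) \left(- \frac{1}{39891}\right) = -48155 + \left(- \frac{1}{216}\right) \left(-225\right) \left(- \frac{1}{39891}\right) = -48155 + \frac{25}{24} \left(- \frac{1}{39891}\right) = -48155 - \frac{25}{957384} = - \frac{46102826545}{957384}$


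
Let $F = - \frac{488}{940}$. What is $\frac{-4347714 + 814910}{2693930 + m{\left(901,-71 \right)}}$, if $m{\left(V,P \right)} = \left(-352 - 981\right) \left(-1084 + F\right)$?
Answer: $- \frac{207552235}{243201149} \approx -0.85342$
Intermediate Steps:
$F = - \frac{122}{235}$ ($F = \left(-488\right) \frac{1}{940} = - \frac{122}{235} \approx -0.51915$)
$m{\left(V,P \right)} = \frac{339731046}{235}$ ($m{\left(V,P \right)} = \left(-352 - 981\right) \left(-1084 - \frac{122}{235}\right) = \left(-1333\right) \left(- \frac{254862}{235}\right) = \frac{339731046}{235}$)
$\frac{-4347714 + 814910}{2693930 + m{\left(901,-71 \right)}} = \frac{-4347714 + 814910}{2693930 + \frac{339731046}{235}} = - \frac{3532804}{\frac{972804596}{235}} = \left(-3532804\right) \frac{235}{972804596} = - \frac{207552235}{243201149}$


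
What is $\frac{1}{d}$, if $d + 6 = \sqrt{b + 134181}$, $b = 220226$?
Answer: $\frac{6}{354371} + \frac{\sqrt{354407}}{354371} \approx 0.0016969$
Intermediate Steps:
$d = -6 + \sqrt{354407}$ ($d = -6 + \sqrt{220226 + 134181} = -6 + \sqrt{354407} \approx 589.32$)
$\frac{1}{d} = \frac{1}{-6 + \sqrt{354407}}$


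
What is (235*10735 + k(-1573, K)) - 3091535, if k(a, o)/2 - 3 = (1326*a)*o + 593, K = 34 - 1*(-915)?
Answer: -3959412222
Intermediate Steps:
K = 949 (K = 34 + 915 = 949)
k(a, o) = 1192 + 2652*a*o (k(a, o) = 6 + 2*((1326*a)*o + 593) = 6 + 2*(1326*a*o + 593) = 6 + 2*(593 + 1326*a*o) = 6 + (1186 + 2652*a*o) = 1192 + 2652*a*o)
(235*10735 + k(-1573, K)) - 3091535 = (235*10735 + (1192 + 2652*(-1573)*949)) - 3091535 = (2522725 + (1192 - 3958844604)) - 3091535 = (2522725 - 3958843412) - 3091535 = -3956320687 - 3091535 = -3959412222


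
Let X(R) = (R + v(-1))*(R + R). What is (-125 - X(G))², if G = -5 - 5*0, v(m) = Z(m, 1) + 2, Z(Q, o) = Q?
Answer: 27225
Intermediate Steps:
v(m) = 2 + m (v(m) = m + 2 = 2 + m)
G = -5 (G = -5 + 0 = -5)
X(R) = 2*R*(1 + R) (X(R) = (R + (2 - 1))*(R + R) = (R + 1)*(2*R) = (1 + R)*(2*R) = 2*R*(1 + R))
(-125 - X(G))² = (-125 - 2*(-5)*(1 - 5))² = (-125 - 2*(-5)*(-4))² = (-125 - 1*40)² = (-125 - 40)² = (-165)² = 27225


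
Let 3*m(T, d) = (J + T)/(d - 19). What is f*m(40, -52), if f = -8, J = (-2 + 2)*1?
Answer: 320/213 ≈ 1.5023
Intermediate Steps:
J = 0 (J = 0*1 = 0)
m(T, d) = T/(3*(-19 + d)) (m(T, d) = ((0 + T)/(d - 19))/3 = (T/(-19 + d))/3 = T/(3*(-19 + d)))
f*m(40, -52) = -8*40/(3*(-19 - 52)) = -8*40/(3*(-71)) = -8*40*(-1)/(3*71) = -8*(-40/213) = 320/213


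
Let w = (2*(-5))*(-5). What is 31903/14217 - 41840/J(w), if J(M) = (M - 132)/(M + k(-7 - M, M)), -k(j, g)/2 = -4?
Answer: 17251647143/582897 ≈ 29596.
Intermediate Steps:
k(j, g) = 8 (k(j, g) = -2*(-4) = 8)
w = 50 (w = -10*(-5) = 50)
J(M) = (-132 + M)/(8 + M) (J(M) = (M - 132)/(M + 8) = (-132 + M)/(8 + M))
31903/14217 - 41840/J(w) = 31903/14217 - 41840*(8 + 50)/(-132 + 50) = 31903*(1/14217) - 41840/(-82/58) = 31903/14217 - 41840/((1/58)*(-82)) = 31903/14217 - 41840/(-41/29) = 31903/14217 - 41840*(-29/41) = 31903/14217 + 1213360/41 = 17251647143/582897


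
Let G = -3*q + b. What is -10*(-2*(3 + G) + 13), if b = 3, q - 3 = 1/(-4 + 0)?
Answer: -175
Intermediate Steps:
q = 11/4 (q = 3 + 1/(-4 + 0) = 3 + 1/(-4) = 3 - ¼ = 11/4 ≈ 2.7500)
G = -21/4 (G = -3*11/4 + 3 = -33/4 + 3 = -21/4 ≈ -5.2500)
-10*(-2*(3 + G) + 13) = -10*(-2*(3 - 21/4) + 13) = -10*(-2*(-9/4) + 13) = -10*(9/2 + 13) = -10*35/2 = -175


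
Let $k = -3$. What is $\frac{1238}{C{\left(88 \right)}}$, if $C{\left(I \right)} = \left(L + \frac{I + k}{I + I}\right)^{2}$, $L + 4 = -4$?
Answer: $\frac{38348288}{1750329} \approx 21.909$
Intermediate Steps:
$L = -8$ ($L = -4 - 4 = -8$)
$C{\left(I \right)} = \left(-8 + \frac{-3 + I}{2 I}\right)^{2}$ ($C{\left(I \right)} = \left(-8 + \frac{I - 3}{I + I}\right)^{2} = \left(-8 + \frac{-3 + I}{2 I}\right)^{2}$)
$\frac{1238}{C{\left(88 \right)}} = \frac{1238}{\frac{9}{4} \cdot \frac{1}{7744} \left(1 + 5 \cdot 88\right)^{2}} = \frac{1238}{\frac{9}{4} \cdot \frac{1}{7744} \left(1 + 440\right)^{2}} = \frac{1238}{\frac{9}{4} \cdot \frac{1}{7744} \cdot 441^{2}} = \frac{1238}{\frac{9}{4} \cdot \frac{1}{7744} \cdot 194481} = \frac{1238}{\frac{1750329}{30976}} = 1238 \cdot \frac{30976}{1750329} = \frac{38348288}{1750329}$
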